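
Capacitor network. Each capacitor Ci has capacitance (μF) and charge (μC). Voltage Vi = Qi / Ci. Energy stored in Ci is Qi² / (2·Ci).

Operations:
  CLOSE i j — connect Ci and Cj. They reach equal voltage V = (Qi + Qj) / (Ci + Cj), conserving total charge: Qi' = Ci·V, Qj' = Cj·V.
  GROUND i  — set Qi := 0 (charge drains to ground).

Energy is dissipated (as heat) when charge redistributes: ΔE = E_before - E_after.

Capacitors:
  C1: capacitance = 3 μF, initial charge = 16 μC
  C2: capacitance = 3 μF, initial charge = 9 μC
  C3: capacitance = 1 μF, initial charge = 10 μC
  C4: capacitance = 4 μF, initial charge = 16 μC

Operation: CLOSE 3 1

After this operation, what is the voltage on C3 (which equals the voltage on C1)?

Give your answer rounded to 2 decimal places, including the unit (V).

Answer: 6.50 V

Derivation:
Initial: C1(3μF, Q=16μC, V=5.33V), C2(3μF, Q=9μC, V=3.00V), C3(1μF, Q=10μC, V=10.00V), C4(4μF, Q=16μC, V=4.00V)
Op 1: CLOSE 3-1: Q_total=26.00, C_total=4.00, V=6.50; Q3=6.50, Q1=19.50; dissipated=8.167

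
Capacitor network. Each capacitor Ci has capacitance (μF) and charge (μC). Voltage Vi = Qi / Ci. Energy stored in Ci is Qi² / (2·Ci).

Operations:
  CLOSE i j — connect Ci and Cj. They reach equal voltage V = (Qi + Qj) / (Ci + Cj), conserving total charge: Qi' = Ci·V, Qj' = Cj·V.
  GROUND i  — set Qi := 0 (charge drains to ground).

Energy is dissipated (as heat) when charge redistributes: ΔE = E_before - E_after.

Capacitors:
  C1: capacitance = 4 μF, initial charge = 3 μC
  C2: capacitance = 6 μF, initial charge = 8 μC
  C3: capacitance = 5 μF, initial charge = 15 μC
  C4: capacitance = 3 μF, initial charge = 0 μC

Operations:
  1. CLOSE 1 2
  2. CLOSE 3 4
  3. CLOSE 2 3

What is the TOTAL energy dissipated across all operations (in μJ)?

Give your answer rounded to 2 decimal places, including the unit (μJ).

Answer: 9.66 μJ

Derivation:
Initial: C1(4μF, Q=3μC, V=0.75V), C2(6μF, Q=8μC, V=1.33V), C3(5μF, Q=15μC, V=3.00V), C4(3μF, Q=0μC, V=0.00V)
Op 1: CLOSE 1-2: Q_total=11.00, C_total=10.00, V=1.10; Q1=4.40, Q2=6.60; dissipated=0.408
Op 2: CLOSE 3-4: Q_total=15.00, C_total=8.00, V=1.88; Q3=9.38, Q4=5.62; dissipated=8.438
Op 3: CLOSE 2-3: Q_total=15.97, C_total=11.00, V=1.45; Q2=8.71, Q3=7.26; dissipated=0.819
Total dissipated: 9.665 μJ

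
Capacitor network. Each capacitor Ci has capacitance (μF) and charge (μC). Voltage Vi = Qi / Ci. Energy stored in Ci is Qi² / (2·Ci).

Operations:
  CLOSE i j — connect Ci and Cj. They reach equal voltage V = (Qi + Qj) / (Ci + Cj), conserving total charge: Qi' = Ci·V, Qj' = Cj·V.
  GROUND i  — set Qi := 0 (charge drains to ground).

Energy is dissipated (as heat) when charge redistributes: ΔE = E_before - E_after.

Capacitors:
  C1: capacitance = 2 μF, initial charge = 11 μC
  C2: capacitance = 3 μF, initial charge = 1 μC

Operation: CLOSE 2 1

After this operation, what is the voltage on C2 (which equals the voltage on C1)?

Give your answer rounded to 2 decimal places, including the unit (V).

Initial: C1(2μF, Q=11μC, V=5.50V), C2(3μF, Q=1μC, V=0.33V)
Op 1: CLOSE 2-1: Q_total=12.00, C_total=5.00, V=2.40; Q2=7.20, Q1=4.80; dissipated=16.017

Answer: 2.40 V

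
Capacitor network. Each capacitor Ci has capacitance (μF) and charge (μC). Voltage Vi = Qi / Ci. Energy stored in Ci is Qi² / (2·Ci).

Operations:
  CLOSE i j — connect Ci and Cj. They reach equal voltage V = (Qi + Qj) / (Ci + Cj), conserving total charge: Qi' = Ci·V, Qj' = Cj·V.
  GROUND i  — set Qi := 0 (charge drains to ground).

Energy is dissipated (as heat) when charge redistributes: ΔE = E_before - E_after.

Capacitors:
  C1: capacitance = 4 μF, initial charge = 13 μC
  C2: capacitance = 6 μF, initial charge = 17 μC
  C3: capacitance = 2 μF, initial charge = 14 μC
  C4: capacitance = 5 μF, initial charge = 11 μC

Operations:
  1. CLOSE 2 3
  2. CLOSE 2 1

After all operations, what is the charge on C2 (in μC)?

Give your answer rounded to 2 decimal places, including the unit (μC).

Initial: C1(4μF, Q=13μC, V=3.25V), C2(6μF, Q=17μC, V=2.83V), C3(2μF, Q=14μC, V=7.00V), C4(5μF, Q=11μC, V=2.20V)
Op 1: CLOSE 2-3: Q_total=31.00, C_total=8.00, V=3.88; Q2=23.25, Q3=7.75; dissipated=13.021
Op 2: CLOSE 2-1: Q_total=36.25, C_total=10.00, V=3.62; Q2=21.75, Q1=14.50; dissipated=0.469
Final charges: Q1=14.50, Q2=21.75, Q3=7.75, Q4=11.00

Answer: 21.75 μC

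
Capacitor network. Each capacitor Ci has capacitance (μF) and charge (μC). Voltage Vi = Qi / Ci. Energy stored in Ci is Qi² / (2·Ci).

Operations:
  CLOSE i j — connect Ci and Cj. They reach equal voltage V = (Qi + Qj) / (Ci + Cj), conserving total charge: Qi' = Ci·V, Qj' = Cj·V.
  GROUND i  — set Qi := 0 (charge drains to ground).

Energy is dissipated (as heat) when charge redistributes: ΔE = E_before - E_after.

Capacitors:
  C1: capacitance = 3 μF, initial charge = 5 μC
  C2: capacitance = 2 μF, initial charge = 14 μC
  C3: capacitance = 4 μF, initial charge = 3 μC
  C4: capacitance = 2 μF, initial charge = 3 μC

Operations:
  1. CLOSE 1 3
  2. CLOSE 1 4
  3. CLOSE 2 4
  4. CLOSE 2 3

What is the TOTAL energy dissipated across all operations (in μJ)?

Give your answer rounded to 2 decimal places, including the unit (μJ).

Initial: C1(3μF, Q=5μC, V=1.67V), C2(2μF, Q=14μC, V=7.00V), C3(4μF, Q=3μC, V=0.75V), C4(2μF, Q=3μC, V=1.50V)
Op 1: CLOSE 1-3: Q_total=8.00, C_total=7.00, V=1.14; Q1=3.43, Q3=4.57; dissipated=0.720
Op 2: CLOSE 1-4: Q_total=6.43, C_total=5.00, V=1.29; Q1=3.86, Q4=2.57; dissipated=0.077
Op 3: CLOSE 2-4: Q_total=16.57, C_total=4.00, V=4.14; Q2=8.29, Q4=8.29; dissipated=16.327
Op 4: CLOSE 2-3: Q_total=12.86, C_total=6.00, V=2.14; Q2=4.29, Q3=8.57; dissipated=6.000
Total dissipated: 23.123 μJ

Answer: 23.12 μJ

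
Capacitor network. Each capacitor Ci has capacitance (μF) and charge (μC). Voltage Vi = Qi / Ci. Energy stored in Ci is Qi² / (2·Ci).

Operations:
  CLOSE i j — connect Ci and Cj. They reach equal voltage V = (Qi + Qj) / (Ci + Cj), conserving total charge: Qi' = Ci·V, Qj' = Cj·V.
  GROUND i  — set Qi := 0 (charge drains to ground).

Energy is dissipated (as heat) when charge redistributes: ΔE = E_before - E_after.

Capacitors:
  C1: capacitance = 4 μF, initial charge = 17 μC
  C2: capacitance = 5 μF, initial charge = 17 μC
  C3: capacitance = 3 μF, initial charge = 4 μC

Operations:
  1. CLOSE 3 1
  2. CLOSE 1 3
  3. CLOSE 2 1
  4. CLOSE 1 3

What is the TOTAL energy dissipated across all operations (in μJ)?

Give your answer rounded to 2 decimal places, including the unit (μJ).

Initial: C1(4μF, Q=17μC, V=4.25V), C2(5μF, Q=17μC, V=3.40V), C3(3μF, Q=4μC, V=1.33V)
Op 1: CLOSE 3-1: Q_total=21.00, C_total=7.00, V=3.00; Q3=9.00, Q1=12.00; dissipated=7.292
Op 2: CLOSE 1-3: Q_total=21.00, C_total=7.00, V=3.00; Q1=12.00, Q3=9.00; dissipated=0.000
Op 3: CLOSE 2-1: Q_total=29.00, C_total=9.00, V=3.22; Q2=16.11, Q1=12.89; dissipated=0.178
Op 4: CLOSE 1-3: Q_total=21.89, C_total=7.00, V=3.13; Q1=12.51, Q3=9.38; dissipated=0.042
Total dissipated: 7.512 μJ

Answer: 7.51 μJ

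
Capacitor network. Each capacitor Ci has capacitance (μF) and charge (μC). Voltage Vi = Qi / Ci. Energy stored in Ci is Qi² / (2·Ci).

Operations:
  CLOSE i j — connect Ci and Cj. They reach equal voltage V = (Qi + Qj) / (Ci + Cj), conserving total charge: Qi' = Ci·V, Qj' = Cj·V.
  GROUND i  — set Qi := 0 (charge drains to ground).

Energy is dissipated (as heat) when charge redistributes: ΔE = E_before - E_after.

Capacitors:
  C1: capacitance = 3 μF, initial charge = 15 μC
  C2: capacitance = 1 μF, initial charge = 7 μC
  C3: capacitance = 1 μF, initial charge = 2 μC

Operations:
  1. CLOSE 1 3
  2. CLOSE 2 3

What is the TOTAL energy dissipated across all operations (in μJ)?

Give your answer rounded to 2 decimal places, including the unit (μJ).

Answer: 5.27 μJ

Derivation:
Initial: C1(3μF, Q=15μC, V=5.00V), C2(1μF, Q=7μC, V=7.00V), C3(1μF, Q=2μC, V=2.00V)
Op 1: CLOSE 1-3: Q_total=17.00, C_total=4.00, V=4.25; Q1=12.75, Q3=4.25; dissipated=3.375
Op 2: CLOSE 2-3: Q_total=11.25, C_total=2.00, V=5.62; Q2=5.62, Q3=5.62; dissipated=1.891
Total dissipated: 5.266 μJ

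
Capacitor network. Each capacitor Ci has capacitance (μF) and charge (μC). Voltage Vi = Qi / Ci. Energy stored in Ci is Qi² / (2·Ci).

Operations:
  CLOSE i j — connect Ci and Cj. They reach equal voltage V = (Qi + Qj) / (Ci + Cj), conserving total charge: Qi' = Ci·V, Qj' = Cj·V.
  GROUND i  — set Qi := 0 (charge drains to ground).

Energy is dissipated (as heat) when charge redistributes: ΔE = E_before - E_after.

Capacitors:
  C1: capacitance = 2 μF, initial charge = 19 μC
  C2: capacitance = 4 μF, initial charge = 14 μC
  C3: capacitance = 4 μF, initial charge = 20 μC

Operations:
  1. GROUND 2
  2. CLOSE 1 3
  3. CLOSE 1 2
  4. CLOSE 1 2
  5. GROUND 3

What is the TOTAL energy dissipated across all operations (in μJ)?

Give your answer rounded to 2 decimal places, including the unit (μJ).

Initial: C1(2μF, Q=19μC, V=9.50V), C2(4μF, Q=14μC, V=3.50V), C3(4μF, Q=20μC, V=5.00V)
Op 1: GROUND 2: Q2=0; energy lost=24.500
Op 2: CLOSE 1-3: Q_total=39.00, C_total=6.00, V=6.50; Q1=13.00, Q3=26.00; dissipated=13.500
Op 3: CLOSE 1-2: Q_total=13.00, C_total=6.00, V=2.17; Q1=4.33, Q2=8.67; dissipated=28.167
Op 4: CLOSE 1-2: Q_total=13.00, C_total=6.00, V=2.17; Q1=4.33, Q2=8.67; dissipated=0.000
Op 5: GROUND 3: Q3=0; energy lost=84.500
Total dissipated: 150.667 μJ

Answer: 150.67 μJ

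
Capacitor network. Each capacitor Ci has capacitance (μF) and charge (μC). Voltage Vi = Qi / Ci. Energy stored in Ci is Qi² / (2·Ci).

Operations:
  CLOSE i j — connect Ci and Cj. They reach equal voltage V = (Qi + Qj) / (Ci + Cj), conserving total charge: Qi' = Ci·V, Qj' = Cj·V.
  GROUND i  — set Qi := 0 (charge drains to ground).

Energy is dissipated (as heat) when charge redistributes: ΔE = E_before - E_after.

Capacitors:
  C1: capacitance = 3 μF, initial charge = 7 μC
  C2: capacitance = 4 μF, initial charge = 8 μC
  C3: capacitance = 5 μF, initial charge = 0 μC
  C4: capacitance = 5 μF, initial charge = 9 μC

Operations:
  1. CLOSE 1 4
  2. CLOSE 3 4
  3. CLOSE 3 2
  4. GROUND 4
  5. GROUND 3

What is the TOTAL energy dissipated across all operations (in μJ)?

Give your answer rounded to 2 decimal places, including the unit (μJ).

Answer: 14.09 μJ

Derivation:
Initial: C1(3μF, Q=7μC, V=2.33V), C2(4μF, Q=8μC, V=2.00V), C3(5μF, Q=0μC, V=0.00V), C4(5μF, Q=9μC, V=1.80V)
Op 1: CLOSE 1-4: Q_total=16.00, C_total=8.00, V=2.00; Q1=6.00, Q4=10.00; dissipated=0.267
Op 2: CLOSE 3-4: Q_total=10.00, C_total=10.00, V=1.00; Q3=5.00, Q4=5.00; dissipated=5.000
Op 3: CLOSE 3-2: Q_total=13.00, C_total=9.00, V=1.44; Q3=7.22, Q2=5.78; dissipated=1.111
Op 4: GROUND 4: Q4=0; energy lost=2.500
Op 5: GROUND 3: Q3=0; energy lost=5.216
Total dissipated: 14.094 μJ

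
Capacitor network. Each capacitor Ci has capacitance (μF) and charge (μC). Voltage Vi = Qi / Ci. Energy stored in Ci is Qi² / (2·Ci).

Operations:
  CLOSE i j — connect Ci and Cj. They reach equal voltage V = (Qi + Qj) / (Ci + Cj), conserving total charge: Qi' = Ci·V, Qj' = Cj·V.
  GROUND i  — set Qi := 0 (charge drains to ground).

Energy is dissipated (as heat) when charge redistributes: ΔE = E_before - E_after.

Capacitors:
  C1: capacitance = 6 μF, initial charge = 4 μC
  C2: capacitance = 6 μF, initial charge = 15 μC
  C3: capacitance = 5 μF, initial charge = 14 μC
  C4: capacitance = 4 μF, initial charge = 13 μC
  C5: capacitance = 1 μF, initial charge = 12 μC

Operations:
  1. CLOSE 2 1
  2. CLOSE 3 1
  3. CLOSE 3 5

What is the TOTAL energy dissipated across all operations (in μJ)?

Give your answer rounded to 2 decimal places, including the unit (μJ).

Initial: C1(6μF, Q=4μC, V=0.67V), C2(6μF, Q=15μC, V=2.50V), C3(5μF, Q=14μC, V=2.80V), C4(4μF, Q=13μC, V=3.25V), C5(1μF, Q=12μC, V=12.00V)
Op 1: CLOSE 2-1: Q_total=19.00, C_total=12.00, V=1.58; Q2=9.50, Q1=9.50; dissipated=5.042
Op 2: CLOSE 3-1: Q_total=23.50, C_total=11.00, V=2.14; Q3=10.68, Q1=12.82; dissipated=2.019
Op 3: CLOSE 3-5: Q_total=22.68, C_total=6.00, V=3.78; Q3=18.90, Q5=3.78; dissipated=40.538
Total dissipated: 47.598 μJ

Answer: 47.60 μJ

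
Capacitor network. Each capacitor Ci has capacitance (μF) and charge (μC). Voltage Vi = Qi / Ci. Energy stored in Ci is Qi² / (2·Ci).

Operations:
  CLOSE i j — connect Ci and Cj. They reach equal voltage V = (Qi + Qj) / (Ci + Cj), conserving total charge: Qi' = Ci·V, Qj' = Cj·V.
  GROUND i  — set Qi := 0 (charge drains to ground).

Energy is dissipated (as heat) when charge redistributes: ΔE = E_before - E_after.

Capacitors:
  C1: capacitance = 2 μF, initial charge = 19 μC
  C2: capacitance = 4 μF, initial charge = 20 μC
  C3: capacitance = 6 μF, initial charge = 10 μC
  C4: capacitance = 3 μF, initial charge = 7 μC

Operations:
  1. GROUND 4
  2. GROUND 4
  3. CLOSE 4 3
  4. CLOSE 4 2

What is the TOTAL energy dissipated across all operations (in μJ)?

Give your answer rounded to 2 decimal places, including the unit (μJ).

Initial: C1(2μF, Q=19μC, V=9.50V), C2(4μF, Q=20μC, V=5.00V), C3(6μF, Q=10μC, V=1.67V), C4(3μF, Q=7μC, V=2.33V)
Op 1: GROUND 4: Q4=0; energy lost=8.167
Op 2: GROUND 4: Q4=0; energy lost=0.000
Op 3: CLOSE 4-3: Q_total=10.00, C_total=9.00, V=1.11; Q4=3.33, Q3=6.67; dissipated=2.778
Op 4: CLOSE 4-2: Q_total=23.33, C_total=7.00, V=3.33; Q4=10.00, Q2=13.33; dissipated=12.963
Total dissipated: 23.907 μJ

Answer: 23.91 μJ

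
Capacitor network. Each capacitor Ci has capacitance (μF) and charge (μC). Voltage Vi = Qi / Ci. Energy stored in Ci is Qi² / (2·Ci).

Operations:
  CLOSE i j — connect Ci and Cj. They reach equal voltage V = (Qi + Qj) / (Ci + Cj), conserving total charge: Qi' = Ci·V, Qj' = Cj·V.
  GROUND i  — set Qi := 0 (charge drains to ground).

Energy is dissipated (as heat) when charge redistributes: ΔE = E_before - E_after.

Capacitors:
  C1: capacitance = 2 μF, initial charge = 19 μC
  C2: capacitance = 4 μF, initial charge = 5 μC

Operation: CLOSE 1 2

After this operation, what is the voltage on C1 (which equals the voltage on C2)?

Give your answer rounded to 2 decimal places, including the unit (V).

Initial: C1(2μF, Q=19μC, V=9.50V), C2(4μF, Q=5μC, V=1.25V)
Op 1: CLOSE 1-2: Q_total=24.00, C_total=6.00, V=4.00; Q1=8.00, Q2=16.00; dissipated=45.375

Answer: 4.00 V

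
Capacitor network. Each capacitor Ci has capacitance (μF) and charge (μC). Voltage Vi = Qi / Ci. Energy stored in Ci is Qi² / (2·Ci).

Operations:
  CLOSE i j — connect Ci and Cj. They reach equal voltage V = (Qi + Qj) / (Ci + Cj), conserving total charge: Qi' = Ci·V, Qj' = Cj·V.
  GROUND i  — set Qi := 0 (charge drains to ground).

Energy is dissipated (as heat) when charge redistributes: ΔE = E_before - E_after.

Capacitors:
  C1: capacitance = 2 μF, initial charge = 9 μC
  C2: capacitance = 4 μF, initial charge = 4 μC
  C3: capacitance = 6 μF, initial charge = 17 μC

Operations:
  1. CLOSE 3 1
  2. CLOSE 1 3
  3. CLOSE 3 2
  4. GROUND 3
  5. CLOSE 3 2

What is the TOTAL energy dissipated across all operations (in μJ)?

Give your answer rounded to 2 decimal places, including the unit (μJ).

Answer: 31.35 μJ

Derivation:
Initial: C1(2μF, Q=9μC, V=4.50V), C2(4μF, Q=4μC, V=1.00V), C3(6μF, Q=17μC, V=2.83V)
Op 1: CLOSE 3-1: Q_total=26.00, C_total=8.00, V=3.25; Q3=19.50, Q1=6.50; dissipated=2.083
Op 2: CLOSE 1-3: Q_total=26.00, C_total=8.00, V=3.25; Q1=6.50, Q3=19.50; dissipated=0.000
Op 3: CLOSE 3-2: Q_total=23.50, C_total=10.00, V=2.35; Q3=14.10, Q2=9.40; dissipated=6.075
Op 4: GROUND 3: Q3=0; energy lost=16.567
Op 5: CLOSE 3-2: Q_total=9.40, C_total=10.00, V=0.94; Q3=5.64, Q2=3.76; dissipated=6.627
Total dissipated: 31.353 μJ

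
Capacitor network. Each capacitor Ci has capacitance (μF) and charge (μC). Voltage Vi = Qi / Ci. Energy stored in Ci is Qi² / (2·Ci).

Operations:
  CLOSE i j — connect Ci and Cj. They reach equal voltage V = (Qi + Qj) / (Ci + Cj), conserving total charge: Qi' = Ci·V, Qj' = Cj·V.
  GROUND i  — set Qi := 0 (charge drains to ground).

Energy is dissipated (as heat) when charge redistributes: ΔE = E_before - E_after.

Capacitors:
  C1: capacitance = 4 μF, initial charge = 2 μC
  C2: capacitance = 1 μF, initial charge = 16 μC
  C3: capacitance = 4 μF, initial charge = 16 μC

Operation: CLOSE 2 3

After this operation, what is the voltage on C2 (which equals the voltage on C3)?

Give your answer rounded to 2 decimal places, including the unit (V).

Initial: C1(4μF, Q=2μC, V=0.50V), C2(1μF, Q=16μC, V=16.00V), C3(4μF, Q=16μC, V=4.00V)
Op 1: CLOSE 2-3: Q_total=32.00, C_total=5.00, V=6.40; Q2=6.40, Q3=25.60; dissipated=57.600

Answer: 6.40 V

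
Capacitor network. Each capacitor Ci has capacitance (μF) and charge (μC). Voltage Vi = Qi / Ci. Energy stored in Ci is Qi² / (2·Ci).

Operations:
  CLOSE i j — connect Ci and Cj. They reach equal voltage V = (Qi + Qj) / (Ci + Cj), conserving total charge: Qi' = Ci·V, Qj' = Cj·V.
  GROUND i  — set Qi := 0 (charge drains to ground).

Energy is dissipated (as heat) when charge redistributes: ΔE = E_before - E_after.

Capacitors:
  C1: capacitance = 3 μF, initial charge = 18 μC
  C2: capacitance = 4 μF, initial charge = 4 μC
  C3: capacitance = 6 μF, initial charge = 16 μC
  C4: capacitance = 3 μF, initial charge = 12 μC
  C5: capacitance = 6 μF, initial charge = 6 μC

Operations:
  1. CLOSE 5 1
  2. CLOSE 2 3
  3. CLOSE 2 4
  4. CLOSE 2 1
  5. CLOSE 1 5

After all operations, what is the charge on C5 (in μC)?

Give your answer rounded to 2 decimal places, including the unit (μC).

Initial: C1(3μF, Q=18μC, V=6.00V), C2(4μF, Q=4μC, V=1.00V), C3(6μF, Q=16μC, V=2.67V), C4(3μF, Q=12μC, V=4.00V), C5(6μF, Q=6μC, V=1.00V)
Op 1: CLOSE 5-1: Q_total=24.00, C_total=9.00, V=2.67; Q5=16.00, Q1=8.00; dissipated=25.000
Op 2: CLOSE 2-3: Q_total=20.00, C_total=10.00, V=2.00; Q2=8.00, Q3=12.00; dissipated=3.333
Op 3: CLOSE 2-4: Q_total=20.00, C_total=7.00, V=2.86; Q2=11.43, Q4=8.57; dissipated=3.429
Op 4: CLOSE 2-1: Q_total=19.43, C_total=7.00, V=2.78; Q2=11.10, Q1=8.33; dissipated=0.031
Op 5: CLOSE 1-5: Q_total=24.33, C_total=9.00, V=2.70; Q1=8.11, Q5=16.22; dissipated=0.012
Final charges: Q1=8.11, Q2=11.10, Q3=12.00, Q4=8.57, Q5=16.22

Answer: 16.22 μC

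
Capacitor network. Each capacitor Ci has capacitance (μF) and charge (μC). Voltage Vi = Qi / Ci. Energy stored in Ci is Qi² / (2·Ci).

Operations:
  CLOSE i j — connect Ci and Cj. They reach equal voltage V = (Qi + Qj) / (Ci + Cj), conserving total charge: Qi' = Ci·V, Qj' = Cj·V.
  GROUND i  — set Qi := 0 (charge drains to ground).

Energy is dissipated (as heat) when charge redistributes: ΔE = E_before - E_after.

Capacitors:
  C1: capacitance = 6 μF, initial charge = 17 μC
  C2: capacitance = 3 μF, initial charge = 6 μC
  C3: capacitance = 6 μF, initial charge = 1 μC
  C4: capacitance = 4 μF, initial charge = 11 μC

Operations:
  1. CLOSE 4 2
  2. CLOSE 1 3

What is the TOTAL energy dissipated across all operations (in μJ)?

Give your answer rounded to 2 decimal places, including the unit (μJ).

Answer: 11.15 μJ

Derivation:
Initial: C1(6μF, Q=17μC, V=2.83V), C2(3μF, Q=6μC, V=2.00V), C3(6μF, Q=1μC, V=0.17V), C4(4μF, Q=11μC, V=2.75V)
Op 1: CLOSE 4-2: Q_total=17.00, C_total=7.00, V=2.43; Q4=9.71, Q2=7.29; dissipated=0.482
Op 2: CLOSE 1-3: Q_total=18.00, C_total=12.00, V=1.50; Q1=9.00, Q3=9.00; dissipated=10.667
Total dissipated: 11.149 μJ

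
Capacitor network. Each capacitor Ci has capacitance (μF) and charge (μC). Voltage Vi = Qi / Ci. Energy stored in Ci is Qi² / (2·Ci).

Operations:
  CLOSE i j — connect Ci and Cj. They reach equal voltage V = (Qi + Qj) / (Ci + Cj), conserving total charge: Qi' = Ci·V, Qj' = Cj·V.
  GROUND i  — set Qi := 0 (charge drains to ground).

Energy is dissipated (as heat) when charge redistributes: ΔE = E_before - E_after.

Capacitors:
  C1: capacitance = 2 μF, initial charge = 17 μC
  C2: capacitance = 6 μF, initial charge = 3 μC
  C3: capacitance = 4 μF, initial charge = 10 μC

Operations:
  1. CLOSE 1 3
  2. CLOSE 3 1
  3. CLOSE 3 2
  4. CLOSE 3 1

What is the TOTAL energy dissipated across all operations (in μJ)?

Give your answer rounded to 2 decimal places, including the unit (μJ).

Answer: 47.04 μJ

Derivation:
Initial: C1(2μF, Q=17μC, V=8.50V), C2(6μF, Q=3μC, V=0.50V), C3(4μF, Q=10μC, V=2.50V)
Op 1: CLOSE 1-3: Q_total=27.00, C_total=6.00, V=4.50; Q1=9.00, Q3=18.00; dissipated=24.000
Op 2: CLOSE 3-1: Q_total=27.00, C_total=6.00, V=4.50; Q3=18.00, Q1=9.00; dissipated=0.000
Op 3: CLOSE 3-2: Q_total=21.00, C_total=10.00, V=2.10; Q3=8.40, Q2=12.60; dissipated=19.200
Op 4: CLOSE 3-1: Q_total=17.40, C_total=6.00, V=2.90; Q3=11.60, Q1=5.80; dissipated=3.840
Total dissipated: 47.040 μJ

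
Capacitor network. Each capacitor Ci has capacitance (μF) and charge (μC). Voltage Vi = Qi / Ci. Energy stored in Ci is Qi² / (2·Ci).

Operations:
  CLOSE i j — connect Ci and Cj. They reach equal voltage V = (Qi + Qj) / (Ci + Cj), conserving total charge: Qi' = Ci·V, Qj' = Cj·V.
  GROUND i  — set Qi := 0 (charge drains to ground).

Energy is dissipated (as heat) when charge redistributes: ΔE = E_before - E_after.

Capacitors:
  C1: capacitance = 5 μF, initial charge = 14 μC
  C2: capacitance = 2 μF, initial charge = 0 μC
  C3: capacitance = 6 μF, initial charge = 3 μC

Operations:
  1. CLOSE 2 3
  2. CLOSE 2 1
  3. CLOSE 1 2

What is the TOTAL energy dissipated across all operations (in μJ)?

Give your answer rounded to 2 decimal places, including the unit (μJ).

Initial: C1(5μF, Q=14μC, V=2.80V), C2(2μF, Q=0μC, V=0.00V), C3(6μF, Q=3μC, V=0.50V)
Op 1: CLOSE 2-3: Q_total=3.00, C_total=8.00, V=0.38; Q2=0.75, Q3=2.25; dissipated=0.188
Op 2: CLOSE 2-1: Q_total=14.75, C_total=7.00, V=2.11; Q2=4.21, Q1=10.54; dissipated=4.200
Op 3: CLOSE 1-2: Q_total=14.75, C_total=7.00, V=2.11; Q1=10.54, Q2=4.21; dissipated=0.000
Total dissipated: 4.388 μJ

Answer: 4.39 μJ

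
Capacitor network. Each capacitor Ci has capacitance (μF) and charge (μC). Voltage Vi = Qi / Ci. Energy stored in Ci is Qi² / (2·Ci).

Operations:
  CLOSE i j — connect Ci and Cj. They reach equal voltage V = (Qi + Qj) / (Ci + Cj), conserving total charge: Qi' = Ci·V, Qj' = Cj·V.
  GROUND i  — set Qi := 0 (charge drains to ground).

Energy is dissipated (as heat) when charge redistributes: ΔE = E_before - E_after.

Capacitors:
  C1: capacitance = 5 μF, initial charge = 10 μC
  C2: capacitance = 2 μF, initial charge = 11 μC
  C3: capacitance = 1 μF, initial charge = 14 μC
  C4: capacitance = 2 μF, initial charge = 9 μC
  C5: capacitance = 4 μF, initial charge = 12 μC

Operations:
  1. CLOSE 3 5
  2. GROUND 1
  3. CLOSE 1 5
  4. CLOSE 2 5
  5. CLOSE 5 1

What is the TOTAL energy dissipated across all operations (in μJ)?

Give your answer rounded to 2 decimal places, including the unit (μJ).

Answer: 96.48 μJ

Derivation:
Initial: C1(5μF, Q=10μC, V=2.00V), C2(2μF, Q=11μC, V=5.50V), C3(1μF, Q=14μC, V=14.00V), C4(2μF, Q=9μC, V=4.50V), C5(4μF, Q=12μC, V=3.00V)
Op 1: CLOSE 3-5: Q_total=26.00, C_total=5.00, V=5.20; Q3=5.20, Q5=20.80; dissipated=48.400
Op 2: GROUND 1: Q1=0; energy lost=10.000
Op 3: CLOSE 1-5: Q_total=20.80, C_total=9.00, V=2.31; Q1=11.56, Q5=9.24; dissipated=30.044
Op 4: CLOSE 2-5: Q_total=20.24, C_total=6.00, V=3.37; Q2=6.75, Q5=13.50; dissipated=6.779
Op 5: CLOSE 5-1: Q_total=25.05, C_total=9.00, V=2.78; Q5=11.13, Q1=13.92; dissipated=1.255
Total dissipated: 96.479 μJ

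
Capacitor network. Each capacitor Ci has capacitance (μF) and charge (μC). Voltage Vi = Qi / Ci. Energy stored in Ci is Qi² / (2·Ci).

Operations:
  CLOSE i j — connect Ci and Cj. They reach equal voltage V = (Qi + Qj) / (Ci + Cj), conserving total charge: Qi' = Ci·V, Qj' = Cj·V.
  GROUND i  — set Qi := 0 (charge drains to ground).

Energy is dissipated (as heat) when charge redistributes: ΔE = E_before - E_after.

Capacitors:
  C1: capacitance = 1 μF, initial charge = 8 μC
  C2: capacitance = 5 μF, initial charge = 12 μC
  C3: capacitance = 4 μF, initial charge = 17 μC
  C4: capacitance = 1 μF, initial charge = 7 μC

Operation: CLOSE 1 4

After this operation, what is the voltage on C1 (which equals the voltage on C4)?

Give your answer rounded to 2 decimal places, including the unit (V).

Answer: 7.50 V

Derivation:
Initial: C1(1μF, Q=8μC, V=8.00V), C2(5μF, Q=12μC, V=2.40V), C3(4μF, Q=17μC, V=4.25V), C4(1μF, Q=7μC, V=7.00V)
Op 1: CLOSE 1-4: Q_total=15.00, C_total=2.00, V=7.50; Q1=7.50, Q4=7.50; dissipated=0.250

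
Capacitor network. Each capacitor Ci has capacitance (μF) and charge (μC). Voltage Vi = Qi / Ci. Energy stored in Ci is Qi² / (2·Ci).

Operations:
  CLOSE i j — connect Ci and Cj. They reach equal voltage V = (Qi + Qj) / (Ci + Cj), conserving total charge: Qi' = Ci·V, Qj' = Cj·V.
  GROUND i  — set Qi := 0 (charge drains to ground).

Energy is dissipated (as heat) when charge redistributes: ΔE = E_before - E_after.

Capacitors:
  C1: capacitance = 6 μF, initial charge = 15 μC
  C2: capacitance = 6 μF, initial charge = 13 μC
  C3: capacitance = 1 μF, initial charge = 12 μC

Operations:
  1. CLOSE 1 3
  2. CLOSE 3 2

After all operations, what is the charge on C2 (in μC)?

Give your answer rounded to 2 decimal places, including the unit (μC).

Answer: 14.45 μC

Derivation:
Initial: C1(6μF, Q=15μC, V=2.50V), C2(6μF, Q=13μC, V=2.17V), C3(1μF, Q=12μC, V=12.00V)
Op 1: CLOSE 1-3: Q_total=27.00, C_total=7.00, V=3.86; Q1=23.14, Q3=3.86; dissipated=38.679
Op 2: CLOSE 3-2: Q_total=16.86, C_total=7.00, V=2.41; Q3=2.41, Q2=14.45; dissipated=1.225
Final charges: Q1=23.14, Q2=14.45, Q3=2.41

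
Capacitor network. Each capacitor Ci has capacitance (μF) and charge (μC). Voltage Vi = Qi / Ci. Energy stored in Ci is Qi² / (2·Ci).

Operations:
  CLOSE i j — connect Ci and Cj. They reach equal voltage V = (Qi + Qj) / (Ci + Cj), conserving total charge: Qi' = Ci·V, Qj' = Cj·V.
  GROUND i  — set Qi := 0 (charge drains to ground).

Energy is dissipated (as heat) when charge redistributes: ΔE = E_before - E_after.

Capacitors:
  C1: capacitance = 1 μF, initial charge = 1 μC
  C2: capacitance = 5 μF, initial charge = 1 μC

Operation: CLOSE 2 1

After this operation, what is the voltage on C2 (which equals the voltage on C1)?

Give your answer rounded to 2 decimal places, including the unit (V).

Initial: C1(1μF, Q=1μC, V=1.00V), C2(5μF, Q=1μC, V=0.20V)
Op 1: CLOSE 2-1: Q_total=2.00, C_total=6.00, V=0.33; Q2=1.67, Q1=0.33; dissipated=0.267

Answer: 0.33 V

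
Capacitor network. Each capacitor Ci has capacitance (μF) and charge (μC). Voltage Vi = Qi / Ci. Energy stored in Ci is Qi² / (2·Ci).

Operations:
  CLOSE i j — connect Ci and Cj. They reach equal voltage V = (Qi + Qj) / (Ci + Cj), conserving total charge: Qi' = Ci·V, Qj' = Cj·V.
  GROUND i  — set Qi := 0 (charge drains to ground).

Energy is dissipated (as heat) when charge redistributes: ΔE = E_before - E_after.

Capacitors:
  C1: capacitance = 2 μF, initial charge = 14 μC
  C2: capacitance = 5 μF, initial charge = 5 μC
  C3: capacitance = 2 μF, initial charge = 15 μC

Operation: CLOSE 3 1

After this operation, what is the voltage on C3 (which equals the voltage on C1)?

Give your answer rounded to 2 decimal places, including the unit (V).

Initial: C1(2μF, Q=14μC, V=7.00V), C2(5μF, Q=5μC, V=1.00V), C3(2μF, Q=15μC, V=7.50V)
Op 1: CLOSE 3-1: Q_total=29.00, C_total=4.00, V=7.25; Q3=14.50, Q1=14.50; dissipated=0.125

Answer: 7.25 V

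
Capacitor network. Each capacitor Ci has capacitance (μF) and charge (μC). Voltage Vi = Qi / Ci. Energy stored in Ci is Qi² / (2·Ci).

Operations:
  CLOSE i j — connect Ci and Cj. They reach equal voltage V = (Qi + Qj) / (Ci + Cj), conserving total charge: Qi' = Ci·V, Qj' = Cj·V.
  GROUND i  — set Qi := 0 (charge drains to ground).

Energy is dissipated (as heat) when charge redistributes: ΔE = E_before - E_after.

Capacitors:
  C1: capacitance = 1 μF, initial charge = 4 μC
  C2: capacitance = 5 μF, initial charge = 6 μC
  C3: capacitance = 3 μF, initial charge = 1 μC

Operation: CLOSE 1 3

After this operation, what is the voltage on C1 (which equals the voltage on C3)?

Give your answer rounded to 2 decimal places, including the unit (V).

Answer: 1.25 V

Derivation:
Initial: C1(1μF, Q=4μC, V=4.00V), C2(5μF, Q=6μC, V=1.20V), C3(3μF, Q=1μC, V=0.33V)
Op 1: CLOSE 1-3: Q_total=5.00, C_total=4.00, V=1.25; Q1=1.25, Q3=3.75; dissipated=5.042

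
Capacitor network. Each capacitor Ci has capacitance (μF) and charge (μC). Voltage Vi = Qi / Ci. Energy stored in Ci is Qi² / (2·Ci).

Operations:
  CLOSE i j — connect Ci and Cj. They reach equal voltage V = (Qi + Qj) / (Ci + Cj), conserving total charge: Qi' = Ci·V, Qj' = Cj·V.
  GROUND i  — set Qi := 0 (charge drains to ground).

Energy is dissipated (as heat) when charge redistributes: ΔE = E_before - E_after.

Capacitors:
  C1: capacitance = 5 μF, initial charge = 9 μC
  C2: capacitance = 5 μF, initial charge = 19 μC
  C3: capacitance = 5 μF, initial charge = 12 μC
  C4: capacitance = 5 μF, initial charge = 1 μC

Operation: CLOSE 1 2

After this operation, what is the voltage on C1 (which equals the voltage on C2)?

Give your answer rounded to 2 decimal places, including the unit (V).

Initial: C1(5μF, Q=9μC, V=1.80V), C2(5μF, Q=19μC, V=3.80V), C3(5μF, Q=12μC, V=2.40V), C4(5μF, Q=1μC, V=0.20V)
Op 1: CLOSE 1-2: Q_total=28.00, C_total=10.00, V=2.80; Q1=14.00, Q2=14.00; dissipated=5.000

Answer: 2.80 V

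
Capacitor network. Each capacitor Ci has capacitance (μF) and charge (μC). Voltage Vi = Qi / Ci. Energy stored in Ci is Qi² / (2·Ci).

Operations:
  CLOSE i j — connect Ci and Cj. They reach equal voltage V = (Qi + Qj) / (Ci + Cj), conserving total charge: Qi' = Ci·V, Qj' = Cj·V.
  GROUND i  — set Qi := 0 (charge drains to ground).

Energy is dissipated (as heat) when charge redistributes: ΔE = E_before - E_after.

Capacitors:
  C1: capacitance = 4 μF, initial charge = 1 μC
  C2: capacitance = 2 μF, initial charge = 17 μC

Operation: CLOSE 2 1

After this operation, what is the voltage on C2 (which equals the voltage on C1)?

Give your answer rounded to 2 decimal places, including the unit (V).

Initial: C1(4μF, Q=1μC, V=0.25V), C2(2μF, Q=17μC, V=8.50V)
Op 1: CLOSE 2-1: Q_total=18.00, C_total=6.00, V=3.00; Q2=6.00, Q1=12.00; dissipated=45.375

Answer: 3.00 V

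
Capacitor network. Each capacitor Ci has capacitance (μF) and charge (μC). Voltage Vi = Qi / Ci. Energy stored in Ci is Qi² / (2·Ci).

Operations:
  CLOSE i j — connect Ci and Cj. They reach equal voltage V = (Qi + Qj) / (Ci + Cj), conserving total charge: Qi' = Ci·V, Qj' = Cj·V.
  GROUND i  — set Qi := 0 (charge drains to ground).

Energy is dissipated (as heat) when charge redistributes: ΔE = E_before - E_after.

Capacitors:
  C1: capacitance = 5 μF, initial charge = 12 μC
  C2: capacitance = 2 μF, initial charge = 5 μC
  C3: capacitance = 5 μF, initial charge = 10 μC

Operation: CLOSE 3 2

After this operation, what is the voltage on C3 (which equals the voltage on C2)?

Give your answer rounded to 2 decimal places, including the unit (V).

Answer: 2.14 V

Derivation:
Initial: C1(5μF, Q=12μC, V=2.40V), C2(2μF, Q=5μC, V=2.50V), C3(5μF, Q=10μC, V=2.00V)
Op 1: CLOSE 3-2: Q_total=15.00, C_total=7.00, V=2.14; Q3=10.71, Q2=4.29; dissipated=0.179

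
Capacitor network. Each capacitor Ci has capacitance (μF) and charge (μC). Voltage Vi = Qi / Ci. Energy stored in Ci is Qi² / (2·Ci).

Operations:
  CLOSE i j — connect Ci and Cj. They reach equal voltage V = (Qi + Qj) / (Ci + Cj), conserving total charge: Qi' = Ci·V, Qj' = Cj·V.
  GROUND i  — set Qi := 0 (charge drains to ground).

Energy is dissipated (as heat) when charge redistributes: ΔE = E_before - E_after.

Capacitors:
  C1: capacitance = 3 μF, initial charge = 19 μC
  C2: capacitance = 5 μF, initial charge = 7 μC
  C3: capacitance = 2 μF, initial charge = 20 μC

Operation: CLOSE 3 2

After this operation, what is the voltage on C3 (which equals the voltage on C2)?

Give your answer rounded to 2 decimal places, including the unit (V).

Answer: 3.86 V

Derivation:
Initial: C1(3μF, Q=19μC, V=6.33V), C2(5μF, Q=7μC, V=1.40V), C3(2μF, Q=20μC, V=10.00V)
Op 1: CLOSE 3-2: Q_total=27.00, C_total=7.00, V=3.86; Q3=7.71, Q2=19.29; dissipated=52.829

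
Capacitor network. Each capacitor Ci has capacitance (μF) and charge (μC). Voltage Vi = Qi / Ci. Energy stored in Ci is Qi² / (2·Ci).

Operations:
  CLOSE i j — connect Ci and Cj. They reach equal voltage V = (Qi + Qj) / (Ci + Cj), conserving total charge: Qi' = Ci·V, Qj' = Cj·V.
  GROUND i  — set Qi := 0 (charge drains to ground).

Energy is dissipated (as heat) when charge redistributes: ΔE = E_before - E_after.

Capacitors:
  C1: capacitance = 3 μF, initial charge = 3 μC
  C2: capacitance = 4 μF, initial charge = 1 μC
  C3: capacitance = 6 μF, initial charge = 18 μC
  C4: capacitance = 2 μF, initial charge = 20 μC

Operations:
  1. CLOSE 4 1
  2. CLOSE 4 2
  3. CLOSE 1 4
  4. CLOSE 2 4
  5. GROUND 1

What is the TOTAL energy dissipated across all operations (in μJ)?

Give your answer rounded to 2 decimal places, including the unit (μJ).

Answer: 86.03 μJ

Derivation:
Initial: C1(3μF, Q=3μC, V=1.00V), C2(4μF, Q=1μC, V=0.25V), C3(6μF, Q=18μC, V=3.00V), C4(2μF, Q=20μC, V=10.00V)
Op 1: CLOSE 4-1: Q_total=23.00, C_total=5.00, V=4.60; Q4=9.20, Q1=13.80; dissipated=48.600
Op 2: CLOSE 4-2: Q_total=10.20, C_total=6.00, V=1.70; Q4=3.40, Q2=6.80; dissipated=12.615
Op 3: CLOSE 1-4: Q_total=17.20, C_total=5.00, V=3.44; Q1=10.32, Q4=6.88; dissipated=5.046
Op 4: CLOSE 2-4: Q_total=13.68, C_total=6.00, V=2.28; Q2=9.12, Q4=4.56; dissipated=2.018
Op 5: GROUND 1: Q1=0; energy lost=17.750
Total dissipated: 86.030 μJ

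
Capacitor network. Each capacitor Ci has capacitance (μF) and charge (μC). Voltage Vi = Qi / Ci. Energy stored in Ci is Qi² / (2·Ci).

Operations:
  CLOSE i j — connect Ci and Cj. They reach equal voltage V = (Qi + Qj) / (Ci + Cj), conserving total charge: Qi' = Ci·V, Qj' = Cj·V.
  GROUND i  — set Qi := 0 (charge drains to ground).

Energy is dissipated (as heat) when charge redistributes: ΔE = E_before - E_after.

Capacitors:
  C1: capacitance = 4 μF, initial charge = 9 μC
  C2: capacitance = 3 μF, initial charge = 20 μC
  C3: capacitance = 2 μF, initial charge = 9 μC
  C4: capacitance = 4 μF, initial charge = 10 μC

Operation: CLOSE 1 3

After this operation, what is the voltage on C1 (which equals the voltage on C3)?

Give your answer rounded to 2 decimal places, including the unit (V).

Initial: C1(4μF, Q=9μC, V=2.25V), C2(3μF, Q=20μC, V=6.67V), C3(2μF, Q=9μC, V=4.50V), C4(4μF, Q=10μC, V=2.50V)
Op 1: CLOSE 1-3: Q_total=18.00, C_total=6.00, V=3.00; Q1=12.00, Q3=6.00; dissipated=3.375

Answer: 3.00 V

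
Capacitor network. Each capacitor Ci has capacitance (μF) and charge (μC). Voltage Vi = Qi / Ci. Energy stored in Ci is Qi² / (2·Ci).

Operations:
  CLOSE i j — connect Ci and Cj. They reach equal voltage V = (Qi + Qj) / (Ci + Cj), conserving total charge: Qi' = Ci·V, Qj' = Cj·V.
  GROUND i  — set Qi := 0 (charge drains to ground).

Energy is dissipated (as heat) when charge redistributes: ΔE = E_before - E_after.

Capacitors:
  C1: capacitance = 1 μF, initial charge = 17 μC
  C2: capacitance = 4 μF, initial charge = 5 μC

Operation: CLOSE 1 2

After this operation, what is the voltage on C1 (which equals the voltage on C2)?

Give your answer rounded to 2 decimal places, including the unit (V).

Initial: C1(1μF, Q=17μC, V=17.00V), C2(4μF, Q=5μC, V=1.25V)
Op 1: CLOSE 1-2: Q_total=22.00, C_total=5.00, V=4.40; Q1=4.40, Q2=17.60; dissipated=99.225

Answer: 4.40 V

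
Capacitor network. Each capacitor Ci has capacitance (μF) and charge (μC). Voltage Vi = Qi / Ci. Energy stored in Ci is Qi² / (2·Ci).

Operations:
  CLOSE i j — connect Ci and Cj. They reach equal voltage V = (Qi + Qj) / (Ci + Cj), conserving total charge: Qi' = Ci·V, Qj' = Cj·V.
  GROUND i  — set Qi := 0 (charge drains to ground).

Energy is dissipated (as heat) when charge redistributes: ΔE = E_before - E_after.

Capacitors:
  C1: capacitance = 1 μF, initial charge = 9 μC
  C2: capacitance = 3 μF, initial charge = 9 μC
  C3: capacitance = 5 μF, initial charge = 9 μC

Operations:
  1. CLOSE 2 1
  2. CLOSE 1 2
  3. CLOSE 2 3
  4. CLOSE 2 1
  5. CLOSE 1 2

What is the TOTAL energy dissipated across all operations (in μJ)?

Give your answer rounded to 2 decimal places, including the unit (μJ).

Initial: C1(1μF, Q=9μC, V=9.00V), C2(3μF, Q=9μC, V=3.00V), C3(5μF, Q=9μC, V=1.80V)
Op 1: CLOSE 2-1: Q_total=18.00, C_total=4.00, V=4.50; Q2=13.50, Q1=4.50; dissipated=13.500
Op 2: CLOSE 1-2: Q_total=18.00, C_total=4.00, V=4.50; Q1=4.50, Q2=13.50; dissipated=0.000
Op 3: CLOSE 2-3: Q_total=22.50, C_total=8.00, V=2.81; Q2=8.44, Q3=14.06; dissipated=6.834
Op 4: CLOSE 2-1: Q_total=12.94, C_total=4.00, V=3.23; Q2=9.70, Q1=3.23; dissipated=1.068
Op 5: CLOSE 1-2: Q_total=12.94, C_total=4.00, V=3.23; Q1=3.23, Q2=9.70; dissipated=0.000
Total dissipated: 21.402 μJ

Answer: 21.40 μJ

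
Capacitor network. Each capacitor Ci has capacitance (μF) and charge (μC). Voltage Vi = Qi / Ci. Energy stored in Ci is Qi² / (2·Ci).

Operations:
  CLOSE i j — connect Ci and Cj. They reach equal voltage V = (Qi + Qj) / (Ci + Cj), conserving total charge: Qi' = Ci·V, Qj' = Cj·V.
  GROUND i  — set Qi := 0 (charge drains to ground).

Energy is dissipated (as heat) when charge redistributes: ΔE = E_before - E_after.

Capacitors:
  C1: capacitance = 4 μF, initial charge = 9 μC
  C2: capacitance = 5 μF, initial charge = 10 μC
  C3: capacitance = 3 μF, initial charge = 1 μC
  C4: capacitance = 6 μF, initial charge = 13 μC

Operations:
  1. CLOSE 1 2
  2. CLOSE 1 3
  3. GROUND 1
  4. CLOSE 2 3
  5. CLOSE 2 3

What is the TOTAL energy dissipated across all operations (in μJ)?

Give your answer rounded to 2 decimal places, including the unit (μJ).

Initial: C1(4μF, Q=9μC, V=2.25V), C2(5μF, Q=10μC, V=2.00V), C3(3μF, Q=1μC, V=0.33V), C4(6μF, Q=13μC, V=2.17V)
Op 1: CLOSE 1-2: Q_total=19.00, C_total=9.00, V=2.11; Q1=8.44, Q2=10.56; dissipated=0.069
Op 2: CLOSE 1-3: Q_total=9.44, C_total=7.00, V=1.35; Q1=5.40, Q3=4.05; dissipated=2.709
Op 3: GROUND 1: Q1=0; energy lost=3.641
Op 4: CLOSE 2-3: Q_total=14.60, C_total=8.00, V=1.83; Q2=9.13, Q3=5.48; dissipated=0.544
Op 5: CLOSE 2-3: Q_total=14.60, C_total=8.00, V=1.83; Q2=9.13, Q3=5.48; dissipated=0.000
Total dissipated: 6.963 μJ

Answer: 6.96 μJ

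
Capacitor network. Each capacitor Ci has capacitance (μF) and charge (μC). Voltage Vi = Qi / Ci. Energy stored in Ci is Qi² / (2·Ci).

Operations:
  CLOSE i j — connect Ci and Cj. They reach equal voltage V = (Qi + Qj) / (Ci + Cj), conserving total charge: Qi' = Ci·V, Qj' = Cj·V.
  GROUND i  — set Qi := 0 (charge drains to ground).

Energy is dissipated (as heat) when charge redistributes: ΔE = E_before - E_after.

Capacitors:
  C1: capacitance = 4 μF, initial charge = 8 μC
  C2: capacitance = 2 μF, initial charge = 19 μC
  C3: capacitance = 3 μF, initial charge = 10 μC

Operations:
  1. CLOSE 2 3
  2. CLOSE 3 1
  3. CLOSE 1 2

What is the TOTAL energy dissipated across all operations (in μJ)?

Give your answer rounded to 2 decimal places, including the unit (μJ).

Initial: C1(4μF, Q=8μC, V=2.00V), C2(2μF, Q=19μC, V=9.50V), C3(3μF, Q=10μC, V=3.33V)
Op 1: CLOSE 2-3: Q_total=29.00, C_total=5.00, V=5.80; Q2=11.60, Q3=17.40; dissipated=22.817
Op 2: CLOSE 3-1: Q_total=25.40, C_total=7.00, V=3.63; Q3=10.89, Q1=14.51; dissipated=12.377
Op 3: CLOSE 1-2: Q_total=26.11, C_total=6.00, V=4.35; Q1=17.41, Q2=8.70; dissipated=3.143
Total dissipated: 38.337 μJ

Answer: 38.34 μJ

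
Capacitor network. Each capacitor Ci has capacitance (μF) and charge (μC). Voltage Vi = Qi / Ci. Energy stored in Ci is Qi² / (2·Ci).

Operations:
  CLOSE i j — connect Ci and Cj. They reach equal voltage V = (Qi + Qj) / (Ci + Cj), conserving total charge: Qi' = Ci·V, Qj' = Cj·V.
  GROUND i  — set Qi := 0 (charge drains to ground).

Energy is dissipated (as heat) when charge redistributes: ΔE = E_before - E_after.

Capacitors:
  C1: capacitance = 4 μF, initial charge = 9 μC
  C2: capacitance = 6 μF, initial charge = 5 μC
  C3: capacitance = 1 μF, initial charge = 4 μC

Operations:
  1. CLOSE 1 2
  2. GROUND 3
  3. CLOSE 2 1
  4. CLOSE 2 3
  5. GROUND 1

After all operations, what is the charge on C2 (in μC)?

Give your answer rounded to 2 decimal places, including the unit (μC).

Answer: 7.20 μC

Derivation:
Initial: C1(4μF, Q=9μC, V=2.25V), C2(6μF, Q=5μC, V=0.83V), C3(1μF, Q=4μC, V=4.00V)
Op 1: CLOSE 1-2: Q_total=14.00, C_total=10.00, V=1.40; Q1=5.60, Q2=8.40; dissipated=2.408
Op 2: GROUND 3: Q3=0; energy lost=8.000
Op 3: CLOSE 2-1: Q_total=14.00, C_total=10.00, V=1.40; Q2=8.40, Q1=5.60; dissipated=0.000
Op 4: CLOSE 2-3: Q_total=8.40, C_total=7.00, V=1.20; Q2=7.20, Q3=1.20; dissipated=0.840
Op 5: GROUND 1: Q1=0; energy lost=3.920
Final charges: Q1=0.00, Q2=7.20, Q3=1.20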